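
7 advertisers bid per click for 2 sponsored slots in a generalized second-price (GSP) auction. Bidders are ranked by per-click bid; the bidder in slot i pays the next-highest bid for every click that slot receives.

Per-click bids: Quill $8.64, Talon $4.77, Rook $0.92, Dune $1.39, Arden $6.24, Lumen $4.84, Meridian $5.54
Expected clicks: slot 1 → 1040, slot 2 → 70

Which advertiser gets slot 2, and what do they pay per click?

Arden; $5.54 per click

Sorting advertisers: $8.64 (Quill) > $6.24 (Arden) > $5.54 (Meridian) > …
Slot 2 goes to the second-ranked bidder, Arden, who pays the next bid down: $5.54/click.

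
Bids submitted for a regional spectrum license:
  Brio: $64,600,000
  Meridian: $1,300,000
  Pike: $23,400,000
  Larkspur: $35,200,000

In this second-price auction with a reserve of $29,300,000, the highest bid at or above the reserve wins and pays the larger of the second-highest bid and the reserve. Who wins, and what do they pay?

Brio pays $35,200,000

Sorting bids: 64,600,000 (Brio) > 35,200,000 (Larkspur) > 23,400,000 (Pike) > 1,300,000 (Meridian)
Highest eligible bid: Brio at $64,600,000.
Second-highest bid $35,200,000 exceeds the reserve $29,300,000 → payment $35,200,000.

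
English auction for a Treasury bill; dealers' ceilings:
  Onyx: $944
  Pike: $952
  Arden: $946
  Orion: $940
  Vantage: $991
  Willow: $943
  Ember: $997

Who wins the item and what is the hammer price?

Ember wins at $991

Open ascending-bid auction: the price rises until one bidder remains; the winner pays the price at which the last rival dropped out.
Sorting limits: 997 (Ember) > 991 (Vantage) > 952 (Pike) > 946 (Arden) > 944 (Onyx) > 943 (Willow) > …
Bidding ends when Vantage exits at $991; Ember takes it.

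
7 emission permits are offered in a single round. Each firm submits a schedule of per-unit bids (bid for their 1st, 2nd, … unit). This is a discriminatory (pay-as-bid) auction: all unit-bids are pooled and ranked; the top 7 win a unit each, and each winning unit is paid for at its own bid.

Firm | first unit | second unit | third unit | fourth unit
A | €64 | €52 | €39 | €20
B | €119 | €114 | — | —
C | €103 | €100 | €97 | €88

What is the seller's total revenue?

Total revenue: €685

All unit-bids, highest first — top 7: 119 (B-1), 114 (B-2), 103 (C-1), 100 (C-2), 97 (C-3), 88 (C-4), 64 (A-1)
Next rejected bid: €52 (not a price — pay-as-bid).
Each winning unit pays its own bid.
Revenue = 119 + 114 + 103 + 100 + 97 + 88 + 64 = €685.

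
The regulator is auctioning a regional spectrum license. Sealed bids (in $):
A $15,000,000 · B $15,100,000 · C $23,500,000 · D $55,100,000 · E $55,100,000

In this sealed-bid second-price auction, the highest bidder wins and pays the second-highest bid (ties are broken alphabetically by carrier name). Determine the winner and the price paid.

Rule: the highest bidder wins and pays the second-highest bid.
Sorting bids: 55,100,000 (D) > 55,100,000 (E) > 23,500,000 (C) > 15,100,000 (B) > 15,000,000 (A)
Tie at $55,100,000 → D wins by tie-break.
D is highest; pays the second-highest bid, $55,100,000.

D pays $55,100,000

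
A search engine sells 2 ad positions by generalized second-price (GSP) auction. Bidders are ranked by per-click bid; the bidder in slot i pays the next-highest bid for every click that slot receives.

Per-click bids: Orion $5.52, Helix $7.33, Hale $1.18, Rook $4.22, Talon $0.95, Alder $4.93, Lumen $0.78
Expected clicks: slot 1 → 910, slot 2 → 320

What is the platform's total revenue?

Total revenue: $6600.80

Sorting advertisers: $7.33 (Helix) > $5.52 (Orion) > $4.93 (Alder) > …
Slot 1: Helix pays $5.52 × 910 = $5023.20
Slot 2: Orion pays $4.93 × 320 = $1577.60
Total = $6600.80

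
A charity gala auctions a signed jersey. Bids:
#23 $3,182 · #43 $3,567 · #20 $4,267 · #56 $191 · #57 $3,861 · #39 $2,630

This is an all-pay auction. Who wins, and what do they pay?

All-pay auction: the highest bidder wins the item, but every bidder pays their own bid.
Sorting bids: 4,267 (#20) > 3,861 (#57) > 3,567 (#43) > 3,182 (#23) > 2,630 (#39) > 191 (#56)
#20 is highest and takes the item; every bidder forfeits their bid.

#20 pays $4,267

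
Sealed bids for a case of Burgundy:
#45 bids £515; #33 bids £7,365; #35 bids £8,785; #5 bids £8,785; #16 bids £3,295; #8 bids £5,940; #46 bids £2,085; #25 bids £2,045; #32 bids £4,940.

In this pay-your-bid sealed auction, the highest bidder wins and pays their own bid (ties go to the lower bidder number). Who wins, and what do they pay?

Pay-your-bid sealed auction: the highest bidder wins and pays their own bid.
Sorting bids: 8,785 (#5) > 8,785 (#35) > 7,365 (#33) > 5,940 (#8) > 4,940 (#32) > 3,295 (#16) > …
#5 and #35 tie at £8,785; tie-break gives it to #5.
#5 has the highest bid and pays exactly that: £8,785.

#5 pays £8,785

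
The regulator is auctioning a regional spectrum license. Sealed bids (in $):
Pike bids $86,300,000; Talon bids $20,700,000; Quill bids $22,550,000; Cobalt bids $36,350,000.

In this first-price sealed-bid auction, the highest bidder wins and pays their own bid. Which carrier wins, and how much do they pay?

Pike pays $86,300,000

First-price sealed-bid auction: the highest bidder wins and pays their own bid.
Sorting bids: 86,300,000 (Pike) > 36,350,000 (Cobalt) > 22,550,000 (Quill) > 20,700,000 (Talon)
Pike has the highest bid and pays exactly that: $86,300,000.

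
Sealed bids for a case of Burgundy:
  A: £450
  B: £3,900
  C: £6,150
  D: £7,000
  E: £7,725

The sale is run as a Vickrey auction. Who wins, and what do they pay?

E pays £7,000

Sorting bids: 7,725 (E) > 7,000 (D) > 6,150 (C) > 3,900 (B) > 450 (A)
Second-price: E pays D's bid of £7,000.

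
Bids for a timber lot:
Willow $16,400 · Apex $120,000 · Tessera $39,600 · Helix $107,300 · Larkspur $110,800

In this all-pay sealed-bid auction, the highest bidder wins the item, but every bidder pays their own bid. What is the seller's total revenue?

Rule: the highest bidder wins the item, but every bidder pays their own bid.
Bids ranked: 120,000 (Apex) > 110,800 (Larkspur) > 107,300 (Helix) > 39,600 (Tessera) > 16,400 (Willow)
Every bidder forfeits their bid regardless of winning.
Revenue = 16,400 + 120,000 + 39,600 + 107,300 + 110,800 = $394,100.

Total revenue: $394,100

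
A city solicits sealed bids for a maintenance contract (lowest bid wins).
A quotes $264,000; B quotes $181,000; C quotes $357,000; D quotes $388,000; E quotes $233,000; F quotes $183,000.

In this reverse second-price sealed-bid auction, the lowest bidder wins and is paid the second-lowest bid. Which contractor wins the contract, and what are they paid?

Reverse second-price sealed-bid auction: the lowest bidder wins and is paid the second-lowest bid.
Bids in order: 181,000 (B) < 183,000 (F) < 233,000 (E) < 264,000 (A) < 357,000 (C) < 388,000 (D)
B wins with the lowest bid; price is set by the runner-up at $183,000.

B is paid $183,000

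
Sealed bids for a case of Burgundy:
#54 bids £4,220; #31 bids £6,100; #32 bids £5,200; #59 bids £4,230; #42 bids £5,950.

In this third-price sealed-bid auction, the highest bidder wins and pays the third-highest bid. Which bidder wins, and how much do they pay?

#31 pays £5,200

Third-price sealed-bid auction: the highest bidder wins and pays the third-highest bid.
Sorting bids: 6,100 (#31) > 5,950 (#42) > 5,200 (#32) > 4,230 (#59) > 4,220 (#54)
#31 is highest; pays the third-highest bid, £5,200.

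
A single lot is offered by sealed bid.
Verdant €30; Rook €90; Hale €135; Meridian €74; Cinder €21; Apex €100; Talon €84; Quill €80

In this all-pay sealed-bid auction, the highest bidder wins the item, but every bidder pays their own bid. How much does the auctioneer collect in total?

Total revenue: €614

Bids in order: 135 (Hale) > 100 (Apex) > 90 (Rook) > 84 (Talon) > 80 (Quill) > 74 (Meridian) > …
Every bidder forfeits their bid regardless of winning.
Revenue = 30 + 90 + 135 + 74 + 21 + 100 + 84 + 80 = €614.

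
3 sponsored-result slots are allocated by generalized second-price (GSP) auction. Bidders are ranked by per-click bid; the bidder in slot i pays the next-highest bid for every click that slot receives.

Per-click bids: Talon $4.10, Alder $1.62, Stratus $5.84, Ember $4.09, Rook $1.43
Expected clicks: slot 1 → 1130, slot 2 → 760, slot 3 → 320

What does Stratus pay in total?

Stratus pays $4633.00

Ranked by bid: $5.84 (Stratus) > $4.10 (Talon) > $4.09 (Ember) > $1.62 (Alder) > …
Stratus holds slot 1 → pays next bid $4.10 × 1130 clicks = $4633.00.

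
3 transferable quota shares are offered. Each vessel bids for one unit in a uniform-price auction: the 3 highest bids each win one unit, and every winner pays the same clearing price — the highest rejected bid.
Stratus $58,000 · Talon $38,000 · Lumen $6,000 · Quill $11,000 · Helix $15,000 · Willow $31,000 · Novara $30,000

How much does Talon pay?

Sorting: 58,000 (Stratus), 38,000 (Talon), 31,000 (Willow), 30,000 (Novara), 15,000 (Helix), …
Winners (3 units): Stratus, Talon, Willow.
Clearing price = highest rejected bid = $30,000.
Talon wins → pays $30,000.

Talon pays $30,000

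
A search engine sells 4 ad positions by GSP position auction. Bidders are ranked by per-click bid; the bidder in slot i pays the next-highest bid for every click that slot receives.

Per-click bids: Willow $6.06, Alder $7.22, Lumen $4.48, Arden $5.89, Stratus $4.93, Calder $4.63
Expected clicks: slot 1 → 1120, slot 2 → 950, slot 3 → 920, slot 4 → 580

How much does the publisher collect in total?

Total revenue: $19603.70

Ranked by bid: $7.22 (Alder) > $6.06 (Willow) > $5.89 (Arden) > $4.93 (Stratus) > $4.63 (Calder) > …
Slot 1: Alder pays $6.06 × 1120 = $6787.20
Slot 2: Willow pays $5.89 × 950 = $5595.50
Slot 3: Arden pays $4.93 × 920 = $4535.60
Slot 4: Stratus pays $4.63 × 580 = $2685.40
Total = $19603.70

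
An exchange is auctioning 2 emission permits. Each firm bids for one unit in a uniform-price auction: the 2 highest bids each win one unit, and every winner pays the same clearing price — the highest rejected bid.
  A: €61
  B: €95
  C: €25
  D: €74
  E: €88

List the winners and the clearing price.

Ordering the bids: 95 (B), 88 (E), 74 (D), 61 (A), …
Winners (2 units): B, E.
First losing bid is D's €74, which sets the uniform price.

B, E; each pays €74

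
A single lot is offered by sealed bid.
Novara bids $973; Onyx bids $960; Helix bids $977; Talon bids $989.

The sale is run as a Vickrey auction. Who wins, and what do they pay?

Vickrey auction: the highest bidder wins and pays the second-highest bid.
Bids ranked: 989 (Talon) > 977 (Helix) > 973 (Novara) > 960 (Onyx)
Second-price: Talon pays Helix's bid of $977.

Talon pays $977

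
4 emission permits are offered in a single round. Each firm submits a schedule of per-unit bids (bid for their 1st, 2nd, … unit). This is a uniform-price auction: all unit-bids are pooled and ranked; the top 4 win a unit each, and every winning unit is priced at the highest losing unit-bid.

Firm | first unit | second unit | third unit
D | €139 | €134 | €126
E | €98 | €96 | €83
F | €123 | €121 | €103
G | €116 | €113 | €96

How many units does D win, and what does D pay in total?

D: 3 units, pays €363

All unit-bids, highest first — top 4: 139 (D-1), 134 (D-2), 126 (D-3), 123 (F-1)
The (k+1)-th unit-bid is €121.
D wins 3 unit(s) at €121 each.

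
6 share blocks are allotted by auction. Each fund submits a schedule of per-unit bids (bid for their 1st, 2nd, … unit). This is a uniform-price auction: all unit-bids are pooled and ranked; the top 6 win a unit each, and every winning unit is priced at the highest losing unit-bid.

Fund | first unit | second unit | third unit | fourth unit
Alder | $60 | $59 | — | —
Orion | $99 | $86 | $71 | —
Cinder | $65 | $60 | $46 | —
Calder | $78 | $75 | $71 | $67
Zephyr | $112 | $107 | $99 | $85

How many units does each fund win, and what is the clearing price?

Merging the schedules and taking the best 6: 112 (Zephyr-1), 107 (Zephyr-2), 99 (Orion-1), 99 (Zephyr-3), 86 (Orion-2), 85 (Zephyr-4)
Highest rejected unit-bid = $78.
Allocation: Orion 2, Zephyr 4.

Orion 2, Zephyr 4; clearing price $78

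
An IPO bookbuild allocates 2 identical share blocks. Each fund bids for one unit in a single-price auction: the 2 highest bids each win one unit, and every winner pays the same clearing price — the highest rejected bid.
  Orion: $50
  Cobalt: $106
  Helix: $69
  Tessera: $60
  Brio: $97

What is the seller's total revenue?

Total revenue: $138

Sorting: 106 (Cobalt), 97 (Brio), 69 (Helix), 60 (Tessera), …
The 2 highest are Cobalt, Brio.
Highest unsuccessful bid: $69 → clearing price.
Total revenue = 2 × $69 = $138.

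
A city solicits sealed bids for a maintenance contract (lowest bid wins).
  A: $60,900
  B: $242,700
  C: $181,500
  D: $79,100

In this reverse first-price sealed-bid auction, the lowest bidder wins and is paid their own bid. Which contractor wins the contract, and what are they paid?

A is paid $60,900

Bids in order: 60,900 (A) < 79,100 (D) < 181,500 (C) < 242,700 (B)
A has the lowest bid and is paid exactly that: $60,900.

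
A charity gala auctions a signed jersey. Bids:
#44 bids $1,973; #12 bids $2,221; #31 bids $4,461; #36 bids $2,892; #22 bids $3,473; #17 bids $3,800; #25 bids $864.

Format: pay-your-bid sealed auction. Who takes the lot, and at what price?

Bids in order: 4,461 (#31) > 3,800 (#17) > 3,473 (#22) > 2,892 (#36) > 2,221 (#12) > 1,973 (#44) > …
#31 has the highest bid and pays exactly that: $4,461.

#31 pays $4,461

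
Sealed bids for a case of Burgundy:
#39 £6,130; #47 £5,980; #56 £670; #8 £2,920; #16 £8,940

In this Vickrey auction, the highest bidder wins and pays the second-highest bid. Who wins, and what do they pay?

Vickrey auction: the highest bidder wins and pays the second-highest bid.
Sorting bids: 8,940 (#16) > 6,130 (#39) > 5,980 (#47) > 2,920 (#8) > 670 (#56)
#16 is highest; pays the second-highest bid, £6,130.

#16 pays £6,130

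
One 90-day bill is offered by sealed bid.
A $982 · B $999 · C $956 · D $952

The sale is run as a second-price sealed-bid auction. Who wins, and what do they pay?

B pays $982

Bids in order: 999 (B) > 982 (A) > 956 (C) > 952 (D)
B wins with the highest bid; price is set by the runner-up at $982.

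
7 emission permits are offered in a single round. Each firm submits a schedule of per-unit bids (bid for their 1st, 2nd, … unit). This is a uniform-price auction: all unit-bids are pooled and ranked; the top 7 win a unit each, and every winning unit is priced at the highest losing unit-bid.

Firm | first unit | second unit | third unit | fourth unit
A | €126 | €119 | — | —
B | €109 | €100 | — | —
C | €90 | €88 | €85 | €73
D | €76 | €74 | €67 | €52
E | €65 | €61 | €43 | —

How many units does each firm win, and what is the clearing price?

A 2, B 2, C 3; clearing price €76

Merging the schedules and taking the best 7: 126 (A-1), 119 (A-2), 109 (B-1), 100 (B-2), 90 (C-1), 88 (C-2), 85 (C-3)
The (k+1)-th unit-bid is €76.
Allocation: A 2, B 2, C 3.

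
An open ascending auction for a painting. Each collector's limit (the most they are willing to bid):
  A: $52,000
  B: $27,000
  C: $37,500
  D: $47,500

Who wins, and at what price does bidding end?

Rule: the price rises until one bidder remains; the winner pays the price at which the last rival dropped out.
Limits ranked: 52,000 (A) > 47,500 (D) > 37,500 (C) > 27,000 (B)
Bidding ends when D exits at $47,500; A takes it.

A wins at $47,500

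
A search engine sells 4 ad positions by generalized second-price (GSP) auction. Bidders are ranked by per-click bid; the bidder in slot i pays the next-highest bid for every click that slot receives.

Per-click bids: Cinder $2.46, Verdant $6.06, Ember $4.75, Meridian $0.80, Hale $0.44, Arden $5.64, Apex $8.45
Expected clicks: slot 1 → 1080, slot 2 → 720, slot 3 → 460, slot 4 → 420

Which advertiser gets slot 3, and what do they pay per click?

Ranked by bid: $8.45 (Apex) > $6.06 (Verdant) > $5.64 (Arden) > $4.75 (Ember) > $2.46 (Cinder) > …
Slot 3 goes to the third-ranked bidder, Arden, who pays the next bid down: $4.75/click.

Arden; $4.75 per click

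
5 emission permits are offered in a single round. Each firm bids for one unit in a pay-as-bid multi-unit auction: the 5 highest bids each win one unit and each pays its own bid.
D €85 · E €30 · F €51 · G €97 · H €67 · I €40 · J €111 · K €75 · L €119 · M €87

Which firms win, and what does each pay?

L €119, J €111, G €97, M €87, D €85

Bids ranked high→low: 119 (L), 111 (J), 97 (G), 87 (M), 85 (D), 75 (K), 67 (H), …
The 5 highest are L, J, G, M, D.
Each winner pays its own bid: L €119, J €111, G €97, M €87, D €85.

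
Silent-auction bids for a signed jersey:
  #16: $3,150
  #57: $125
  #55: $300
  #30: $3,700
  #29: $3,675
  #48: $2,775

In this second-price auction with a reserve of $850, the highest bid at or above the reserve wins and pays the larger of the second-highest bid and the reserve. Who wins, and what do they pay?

#30 pays $3,675

Second-price auction with a reserve of $850: the highest bid at or above the reserve wins and pays the larger of the second-highest bid and the reserve.
Bids ranked: 3,700 (#30) > 3,675 (#29) > 3,150 (#16) > 2,775 (#48) > 300 (#55) > 125 (#57)
Highest eligible bid: #30 at $3,700.
max(second-highest $3,675, reserve $850) = $3,675; the reserve does not bind.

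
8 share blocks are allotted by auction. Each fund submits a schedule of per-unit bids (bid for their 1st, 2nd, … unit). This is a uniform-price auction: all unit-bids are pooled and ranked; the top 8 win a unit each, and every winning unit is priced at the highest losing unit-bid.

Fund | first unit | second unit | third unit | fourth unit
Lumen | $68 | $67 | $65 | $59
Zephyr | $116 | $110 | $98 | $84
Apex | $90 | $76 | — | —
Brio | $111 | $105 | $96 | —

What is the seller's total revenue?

Total revenue: $608

Merging the schedules and taking the best 8: 116 (Zephyr-1), 111 (Brio-1), 110 (Zephyr-2), 105 (Brio-2), 98 (Zephyr-3), 96 (Brio-3), 90 (Apex-1), 84 (Zephyr-4)
Highest rejected unit-bid = $76.
Allocation: Apex 1, Brio 3, Zephyr 4. Every unit priced at $76.
Revenue = 8 × 76 = $608.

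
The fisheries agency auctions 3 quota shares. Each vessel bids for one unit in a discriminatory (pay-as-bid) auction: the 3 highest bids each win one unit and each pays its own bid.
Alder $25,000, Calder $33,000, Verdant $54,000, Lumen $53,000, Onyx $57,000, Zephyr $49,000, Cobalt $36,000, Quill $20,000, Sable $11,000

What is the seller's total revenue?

Total revenue: $164,000

Ordering the bids: 57,000 (Onyx), 54,000 (Verdant), 53,000 (Lumen), 49,000 (Zephyr), 36,000 (Cobalt), …
The 3 highest are Onyx, Verdant, Lumen.
Total revenue = 57,000 + 54,000 + 53,000 = $164,000.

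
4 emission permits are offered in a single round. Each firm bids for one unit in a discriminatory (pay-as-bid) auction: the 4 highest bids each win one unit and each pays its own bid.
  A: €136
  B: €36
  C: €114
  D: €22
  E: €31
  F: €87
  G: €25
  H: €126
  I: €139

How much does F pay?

F pays €0

Bids ranked high→low: 139 (I), 136 (A), 126 (H), 114 (C), 87 (F), 36 (B), …
Top 4: I, A, H, C.
F does not win → €0.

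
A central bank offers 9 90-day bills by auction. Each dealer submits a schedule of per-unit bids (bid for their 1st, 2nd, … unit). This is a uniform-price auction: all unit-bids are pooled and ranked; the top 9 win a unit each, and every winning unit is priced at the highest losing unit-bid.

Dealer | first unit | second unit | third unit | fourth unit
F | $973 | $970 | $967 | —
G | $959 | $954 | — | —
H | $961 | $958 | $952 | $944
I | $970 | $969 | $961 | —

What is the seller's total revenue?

Pooled unit-bids ranked (top 9): 973 (F-1), 970 (F-2), 970 (I-1), 969 (I-2), 967 (F-3), 961 (H-1), 961 (I-3), 959 (G-1), 958 (H-2)
The (k+1)-th unit-bid is $954.
Allocation: F 3, G 1, H 2, I 3. Every unit priced at $954.
Revenue = 9 × 954 = $8,586.

Total revenue: $8,586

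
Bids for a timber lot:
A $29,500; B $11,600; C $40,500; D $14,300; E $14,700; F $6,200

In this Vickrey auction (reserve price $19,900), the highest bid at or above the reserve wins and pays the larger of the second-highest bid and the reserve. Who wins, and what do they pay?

C pays $29,500

Sorting bids: 40,500 (C) > 29,500 (A) > 14,700 (E) > 14,300 (D) > 11,600 (B) > 6,200 (F)
C has the top bid at or above the reserve ($40,500).
Second-highest bid $29,500 exceeds the reserve $19,900 → payment $29,500.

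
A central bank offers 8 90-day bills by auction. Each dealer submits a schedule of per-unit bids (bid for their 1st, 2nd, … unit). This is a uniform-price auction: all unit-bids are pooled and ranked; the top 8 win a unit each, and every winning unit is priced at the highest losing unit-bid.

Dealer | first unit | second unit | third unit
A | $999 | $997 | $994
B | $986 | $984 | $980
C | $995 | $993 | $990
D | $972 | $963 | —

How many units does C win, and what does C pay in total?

All unit-bids, highest first — top 8: 999 (A-1), 997 (A-2), 995 (C-1), 994 (A-3), 993 (C-2), 990 (C-3), 986 (B-1), 984 (B-2)
First bid not allocated: $980.
C wins 3 unit(s) at $980 each.

C: 3 units, pays $2,940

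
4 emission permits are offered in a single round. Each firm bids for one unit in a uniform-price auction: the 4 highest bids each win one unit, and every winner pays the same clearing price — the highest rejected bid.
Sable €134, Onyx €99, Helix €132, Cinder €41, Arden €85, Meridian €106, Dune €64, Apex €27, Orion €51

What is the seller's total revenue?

Total revenue: €340

Ordering the bids: 134 (Sable), 132 (Helix), 106 (Meridian), 99 (Onyx), 85 (Arden), 64 (Dune), …
The 4 highest are Sable, Helix, Meridian, Onyx.
First losing bid is Arden's €85, which sets the uniform price.
Total revenue = 4 × €85 = €340.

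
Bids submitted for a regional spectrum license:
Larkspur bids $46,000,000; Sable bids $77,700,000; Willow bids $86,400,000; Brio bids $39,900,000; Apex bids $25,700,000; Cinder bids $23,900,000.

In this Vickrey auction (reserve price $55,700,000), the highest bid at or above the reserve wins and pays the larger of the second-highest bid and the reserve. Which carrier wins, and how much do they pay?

Rule: the highest bid at or above the reserve wins and pays the larger of the second-highest bid and the reserve.
Bids in order: 86,400,000 (Willow) > 77,700,000 (Sable) > 46,000,000 (Larkspur) > 39,900,000 (Brio) > 25,700,000 (Apex) > 23,900,000 (Cinder)
Willow has the top bid at or above the reserve ($86,400,000).
Second-highest bid $77,700,000 exceeds the reserve $55,700,000 → payment $77,700,000.

Willow pays $77,700,000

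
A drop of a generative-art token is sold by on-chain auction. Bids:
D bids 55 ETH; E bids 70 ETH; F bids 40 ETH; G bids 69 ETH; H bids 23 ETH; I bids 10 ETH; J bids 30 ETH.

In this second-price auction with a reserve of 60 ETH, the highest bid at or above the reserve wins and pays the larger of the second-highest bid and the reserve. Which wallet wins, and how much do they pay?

Bids in order: 70 (E) > 69 (G) > 55 (D) > 40 (F) > 30 (J) > 23 (H) > …
E has the top bid at or above the reserve (70 ETH).
max(second-highest 69 ETH, reserve 60 ETH) = 69 ETH; the reserve does not bind.

E pays 69 ETH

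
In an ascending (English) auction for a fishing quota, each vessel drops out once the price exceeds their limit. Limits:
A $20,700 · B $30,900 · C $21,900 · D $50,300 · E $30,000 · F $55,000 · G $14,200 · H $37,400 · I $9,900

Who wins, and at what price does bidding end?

F wins at $50,300

Limits in order: 55,000 (F) > 50,300 (D) > 37,400 (H) > 30,900 (B) > 30,000 (E) > 21,900 (C) > …
Once the price passes $50,300, only F is left; the hammer falls at D's limit of $50,300.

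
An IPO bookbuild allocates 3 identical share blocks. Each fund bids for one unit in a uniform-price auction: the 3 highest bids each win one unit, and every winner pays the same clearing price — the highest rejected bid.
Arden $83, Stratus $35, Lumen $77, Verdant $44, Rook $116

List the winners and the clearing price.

Rook, Arden, Lumen; each pays $44

Sorting: 116 (Rook), 83 (Arden), 77 (Lumen), 44 (Verdant), 35 (Stratus)
Top 3: Rook, Arden, Lumen.
First losing bid is Verdant's $44, which sets the uniform price.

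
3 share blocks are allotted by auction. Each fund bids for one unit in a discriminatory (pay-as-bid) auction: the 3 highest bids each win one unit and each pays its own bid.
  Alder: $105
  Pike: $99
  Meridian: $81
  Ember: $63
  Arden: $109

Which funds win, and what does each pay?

Arden $109, Alder $105, Pike $99

Ordering the bids: 109 (Arden), 105 (Alder), 99 (Pike), 81 (Meridian), 63 (Ember)
Winners (3 units): Arden, Alder, Pike.
Each winner pays its own bid: Arden $109, Alder $105, Pike $99.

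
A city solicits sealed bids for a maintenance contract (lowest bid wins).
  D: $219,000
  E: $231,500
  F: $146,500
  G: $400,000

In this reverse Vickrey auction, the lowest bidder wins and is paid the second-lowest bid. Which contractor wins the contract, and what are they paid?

F is paid $219,000

Bids ranked: 146,500 (F) < 219,000 (D) < 231,500 (E) < 400,000 (G)
F is lowest; is paid the second-lowest bid, $219,000.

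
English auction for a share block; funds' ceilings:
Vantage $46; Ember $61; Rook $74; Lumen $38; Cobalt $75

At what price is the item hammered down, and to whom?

Sorting limits: 75 (Cobalt) > 74 (Rook) > 61 (Ember) > 46 (Vantage) > 38 (Lumen)
Bidding ends when Rook exits at $74; Cobalt takes it.

Cobalt wins at $74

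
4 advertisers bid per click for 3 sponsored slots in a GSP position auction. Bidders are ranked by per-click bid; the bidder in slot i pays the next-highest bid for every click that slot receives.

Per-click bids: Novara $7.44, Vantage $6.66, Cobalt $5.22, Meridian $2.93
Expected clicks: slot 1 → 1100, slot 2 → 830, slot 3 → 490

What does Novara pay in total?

Ranked by bid: $7.44 (Novara) > $6.66 (Vantage) > $5.22 (Cobalt) > $2.93 (Meridian)
Novara holds slot 1 → pays next bid $6.66 × 1100 clicks = $7326.00.

Novara pays $7326.00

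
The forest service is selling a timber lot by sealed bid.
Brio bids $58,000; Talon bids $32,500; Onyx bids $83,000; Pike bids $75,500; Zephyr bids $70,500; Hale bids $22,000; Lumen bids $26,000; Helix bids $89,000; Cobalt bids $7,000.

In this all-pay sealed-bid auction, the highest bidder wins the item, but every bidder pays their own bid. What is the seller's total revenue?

Rule: the highest bidder wins the item, but every bidder pays their own bid.
Bids ranked: 89,000 (Helix) > 83,000 (Onyx) > 75,500 (Pike) > 70,500 (Zephyr) > 58,000 (Brio) > 32,500 (Talon) > …
Every bidder forfeits their bid regardless of winning.
Revenue = 58,000 + 32,500 + 83,000 + 75,500 + 70,500 + 22,000 + 26,000 + 89,000 + 7,000 = $463,500.

Total revenue: $463,500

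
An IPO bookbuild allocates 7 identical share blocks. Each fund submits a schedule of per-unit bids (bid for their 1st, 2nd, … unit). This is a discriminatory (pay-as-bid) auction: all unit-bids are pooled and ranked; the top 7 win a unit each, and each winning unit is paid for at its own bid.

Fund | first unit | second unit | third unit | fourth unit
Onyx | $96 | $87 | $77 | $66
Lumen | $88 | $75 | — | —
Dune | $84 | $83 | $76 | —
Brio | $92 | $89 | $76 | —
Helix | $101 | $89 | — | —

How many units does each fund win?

Brio 2, Helix 2, Lumen 1, Onyx 2

All unit-bids, highest first — top 7: 101 (Helix-1), 96 (Onyx-1), 92 (Brio-1), 89 (Brio-2), 89 (Helix-2), 88 (Lumen-1), 87 (Onyx-2)
Next rejected bid: $84 (not a price — pay-as-bid).
Allocation: Brio 2, Helix 2, Lumen 1, Onyx 2.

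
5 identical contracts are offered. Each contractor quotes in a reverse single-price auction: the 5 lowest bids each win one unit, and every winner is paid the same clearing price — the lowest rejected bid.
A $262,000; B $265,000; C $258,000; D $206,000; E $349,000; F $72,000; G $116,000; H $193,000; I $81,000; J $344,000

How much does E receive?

E is paid $0

Ordering the bids: 72,000 (F), 81,000 (I), 116,000 (G), 193,000 (H), 206,000 (D), 258,000 (C), 262,000 (A), …
Winners (5 units): F, I, G, H, D.
Clearing price = lowest rejected bid = $258,000.
E does not win → is paid $0.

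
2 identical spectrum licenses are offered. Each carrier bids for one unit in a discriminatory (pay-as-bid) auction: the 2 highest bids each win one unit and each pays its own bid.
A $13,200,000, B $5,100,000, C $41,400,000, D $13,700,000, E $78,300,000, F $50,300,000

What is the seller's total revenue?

Total revenue: $128,600,000

Sorting: 78,300,000 (E), 50,300,000 (F), 41,400,000 (C), 13,700,000 (D), …
The 2 highest are E, F.
Total revenue = 78,300,000 + 50,300,000 = $128,600,000.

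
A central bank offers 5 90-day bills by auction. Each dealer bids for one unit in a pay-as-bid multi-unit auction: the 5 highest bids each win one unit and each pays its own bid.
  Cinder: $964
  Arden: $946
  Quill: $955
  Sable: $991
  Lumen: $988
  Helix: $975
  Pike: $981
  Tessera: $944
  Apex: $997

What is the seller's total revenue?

Total revenue: $4,932

Sorting: 997 (Apex), 991 (Sable), 988 (Lumen), 981 (Pike), 975 (Helix), 964 (Cinder), 955 (Quill), …
The 5 highest are Apex, Sable, Lumen, Pike, Helix.
Total revenue = 997 + 991 + 988 + 981 + 975 = $4,932.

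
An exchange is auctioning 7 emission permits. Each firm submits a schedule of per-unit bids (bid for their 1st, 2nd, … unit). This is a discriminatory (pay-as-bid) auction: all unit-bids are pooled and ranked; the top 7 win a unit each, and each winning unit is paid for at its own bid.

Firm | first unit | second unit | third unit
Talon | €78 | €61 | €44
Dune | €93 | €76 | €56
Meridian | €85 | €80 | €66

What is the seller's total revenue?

Total revenue: €539

Merging the schedules and taking the best 7: 93 (Dune-1), 85 (Meridian-1), 80 (Meridian-2), 78 (Talon-1), 76 (Dune-2), 66 (Meridian-3), 61 (Talon-2)
Next rejected bid: €56 (not a price — pay-as-bid).
Each winning unit pays its own bid.
Revenue = 93 + 85 + 80 + 78 + 76 + 66 + 61 = €539.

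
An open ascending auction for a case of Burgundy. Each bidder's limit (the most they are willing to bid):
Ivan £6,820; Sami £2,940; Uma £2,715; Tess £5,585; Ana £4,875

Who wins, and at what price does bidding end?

Ivan wins at £5,585

Sorting limits: 6,820 (Ivan) > 5,585 (Tess) > 4,875 (Ana) > 2,940 (Sami) > 2,715 (Uma)
Bidding ends when Tess exits at £5,585; Ivan takes it.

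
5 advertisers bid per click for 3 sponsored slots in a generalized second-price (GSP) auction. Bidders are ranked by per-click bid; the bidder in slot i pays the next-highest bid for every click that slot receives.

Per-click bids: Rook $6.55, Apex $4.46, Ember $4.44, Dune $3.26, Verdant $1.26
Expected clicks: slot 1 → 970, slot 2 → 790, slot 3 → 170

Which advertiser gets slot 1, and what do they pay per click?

Per-click bids in order: $6.55 (Rook) > $4.46 (Apex) > $4.44 (Ember) > $3.26 (Dune) > …
Slot 1 goes to the first-ranked bidder, Rook, who pays the next bid down: $4.46/click.

Rook; $4.46 per click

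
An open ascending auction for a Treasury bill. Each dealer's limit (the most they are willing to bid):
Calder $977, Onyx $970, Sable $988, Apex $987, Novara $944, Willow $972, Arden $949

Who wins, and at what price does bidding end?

Limits ranked: 988 (Sable) > 987 (Apex) > 977 (Calder) > 972 (Willow) > 970 (Onyx) > 949 (Arden) > …
Bidding ends when Apex exits at $987; Sable takes it.

Sable wins at $987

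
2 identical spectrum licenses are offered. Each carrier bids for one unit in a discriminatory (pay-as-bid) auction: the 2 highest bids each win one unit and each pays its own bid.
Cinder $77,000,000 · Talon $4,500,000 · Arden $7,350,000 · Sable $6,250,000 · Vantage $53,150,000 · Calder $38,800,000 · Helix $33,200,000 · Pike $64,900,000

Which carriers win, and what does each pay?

Sorting: 77,000,000 (Cinder), 64,900,000 (Pike), 53,150,000 (Vantage), 38,800,000 (Calder), …
Top 2: Cinder, Pike.
Each winner pays its own bid: Cinder $77,000,000, Pike $64,900,000.

Cinder $77,000,000, Pike $64,900,000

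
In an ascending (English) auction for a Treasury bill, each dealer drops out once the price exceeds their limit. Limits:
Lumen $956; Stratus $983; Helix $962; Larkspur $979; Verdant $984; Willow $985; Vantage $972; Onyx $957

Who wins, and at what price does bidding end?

Sorting limits: 985 (Willow) > 984 (Verdant) > 983 (Stratus) > 979 (Larkspur) > 972 (Vantage) > 962 (Helix) > …
Once the price passes $984, only Willow is left; the hammer falls at Verdant's limit of $984.

Willow wins at $984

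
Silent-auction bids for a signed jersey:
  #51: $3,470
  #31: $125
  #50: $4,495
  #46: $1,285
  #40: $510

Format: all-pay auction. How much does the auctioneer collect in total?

Total revenue: $9,885

Bids in order: 4,495 (#50) > 3,470 (#51) > 1,285 (#46) > 510 (#40) > 125 (#31)
Every bidder forfeits their bid regardless of winning.
Revenue = 3,470 + 125 + 4,495 + 1,285 + 510 = $9,885.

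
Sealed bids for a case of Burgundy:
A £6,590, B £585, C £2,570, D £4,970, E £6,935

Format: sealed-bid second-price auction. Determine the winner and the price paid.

E pays £6,590

Rule: the highest bidder wins and pays the second-highest bid.
Bids in order: 6,935 (E) > 6,590 (A) > 4,970 (D) > 2,570 (C) > 585 (B)
E is highest; pays the second-highest bid, £6,590.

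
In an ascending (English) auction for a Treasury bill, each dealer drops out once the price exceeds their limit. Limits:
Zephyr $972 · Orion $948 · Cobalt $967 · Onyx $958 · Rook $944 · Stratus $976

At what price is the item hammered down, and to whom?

Stratus wins at $972

Open ascending-bid auction: the price rises until one bidder remains; the winner pays the price at which the last rival dropped out.
Sorting limits: 976 (Stratus) > 972 (Zephyr) > 967 (Cobalt) > 958 (Onyx) > 948 (Orion) > 944 (Rook)
Bidding ends when Zephyr exits at $972; Stratus takes it.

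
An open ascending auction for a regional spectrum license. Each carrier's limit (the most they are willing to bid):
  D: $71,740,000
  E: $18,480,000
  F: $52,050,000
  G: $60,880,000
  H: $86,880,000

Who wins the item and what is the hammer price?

H wins at $71,740,000

Limits ranked: 86,880,000 (H) > 71,740,000 (D) > 60,880,000 (G) > 52,050,000 (F) > 18,480,000 (E)
Once the price passes $71,740,000, only H is left; the hammer falls at D's limit of $71,740,000.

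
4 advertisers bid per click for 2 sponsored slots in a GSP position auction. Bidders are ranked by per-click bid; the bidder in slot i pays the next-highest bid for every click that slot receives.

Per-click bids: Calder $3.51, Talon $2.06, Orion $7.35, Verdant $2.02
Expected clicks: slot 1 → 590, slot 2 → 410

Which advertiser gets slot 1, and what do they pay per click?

Ranked by bid: $7.35 (Orion) > $3.51 (Calder) > $2.06 (Talon) > …
Slot 1 goes to the first-ranked bidder, Orion, who pays the next bid down: $3.51/click.

Orion; $3.51 per click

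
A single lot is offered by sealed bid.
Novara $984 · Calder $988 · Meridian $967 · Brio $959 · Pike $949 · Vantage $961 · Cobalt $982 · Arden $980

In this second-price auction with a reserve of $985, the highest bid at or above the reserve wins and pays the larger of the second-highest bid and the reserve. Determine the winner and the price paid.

Calder pays $985

Sorting bids: 988 (Calder) > 984 (Novara) > 982 (Cobalt) > 980 (Arden) > 967 (Meridian) > 961 (Vantage) > …
Highest eligible bid: Calder at $988.
Second-highest bid $984 is below the reserve $985, so the reserve binds → payment $985.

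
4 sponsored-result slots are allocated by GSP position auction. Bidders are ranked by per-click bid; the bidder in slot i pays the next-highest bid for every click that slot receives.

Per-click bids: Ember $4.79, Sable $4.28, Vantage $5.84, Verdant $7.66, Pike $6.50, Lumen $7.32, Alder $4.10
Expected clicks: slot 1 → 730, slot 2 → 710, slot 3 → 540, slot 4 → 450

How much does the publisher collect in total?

Sorting advertisers: $7.66 (Verdant) > $7.32 (Lumen) > $6.50 (Pike) > $5.84 (Vantage) > $4.79 (Ember) > …
Slot 1: Verdant pays $7.32 × 730 = $5343.60
Slot 2: Lumen pays $6.50 × 710 = $4615.00
Slot 3: Pike pays $5.84 × 540 = $3153.60
Slot 4: Vantage pays $4.79 × 450 = $2155.50
Total = $15267.70

Total revenue: $15267.70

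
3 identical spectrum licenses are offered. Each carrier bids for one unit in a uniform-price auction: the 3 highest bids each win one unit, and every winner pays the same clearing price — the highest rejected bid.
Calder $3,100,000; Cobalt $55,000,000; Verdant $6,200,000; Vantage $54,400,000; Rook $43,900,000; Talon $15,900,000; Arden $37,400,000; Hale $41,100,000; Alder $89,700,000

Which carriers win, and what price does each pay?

Alder, Cobalt, Vantage; each pays $43,900,000

Ordering the bids: 89,700,000 (Alder), 55,000,000 (Cobalt), 54,400,000 (Vantage), 43,900,000 (Rook), 41,100,000 (Hale), …
The 3 highest are Alder, Cobalt, Vantage.
Highest unsuccessful bid: $43,900,000 → clearing price.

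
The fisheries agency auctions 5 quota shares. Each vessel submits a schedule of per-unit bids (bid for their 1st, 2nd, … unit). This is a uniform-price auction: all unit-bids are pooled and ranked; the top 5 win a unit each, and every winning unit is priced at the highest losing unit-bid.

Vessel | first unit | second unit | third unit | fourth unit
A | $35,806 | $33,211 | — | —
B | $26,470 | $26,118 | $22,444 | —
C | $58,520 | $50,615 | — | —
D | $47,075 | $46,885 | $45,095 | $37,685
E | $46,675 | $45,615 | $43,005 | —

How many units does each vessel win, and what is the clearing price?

All unit-bids, highest first — top 5: 58,520 (C-1), 50,615 (C-2), 47,075 (D-1), 46,885 (D-2), 46,675 (E-1)
First bid not allocated: $45,615.
Allocation: C 2, D 2, E 1.

C 2, D 2, E 1; clearing price $45,615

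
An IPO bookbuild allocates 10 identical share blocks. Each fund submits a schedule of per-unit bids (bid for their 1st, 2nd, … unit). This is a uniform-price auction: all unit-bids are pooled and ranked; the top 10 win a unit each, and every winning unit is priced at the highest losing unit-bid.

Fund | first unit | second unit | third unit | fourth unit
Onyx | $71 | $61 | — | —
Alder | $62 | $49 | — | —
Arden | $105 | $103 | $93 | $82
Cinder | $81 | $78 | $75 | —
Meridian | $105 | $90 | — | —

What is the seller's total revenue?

Total revenue: $620

Pooled unit-bids ranked (top 10): 105 (Arden-1), 105 (Meridian-1), 103 (Arden-2), 93 (Arden-3), 90 (Meridian-2), 82 (Arden-4), 81 (Cinder-1), 78 (Cinder-2), 75 (Cinder-3), 71 (Onyx-1)
First bid not allocated: $62.
Allocation: Arden 4, Cinder 3, Meridian 2, Onyx 1. Every unit priced at $62.
Revenue = 10 × 62 = $620.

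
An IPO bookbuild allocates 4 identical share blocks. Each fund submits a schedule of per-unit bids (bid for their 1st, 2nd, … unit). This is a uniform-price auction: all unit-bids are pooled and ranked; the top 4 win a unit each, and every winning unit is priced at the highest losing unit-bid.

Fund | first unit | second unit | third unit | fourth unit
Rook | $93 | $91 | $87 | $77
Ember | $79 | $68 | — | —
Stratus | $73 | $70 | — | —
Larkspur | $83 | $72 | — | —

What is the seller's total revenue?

Total revenue: $316

All unit-bids, highest first — top 4: 93 (Rook-1), 91 (Rook-2), 87 (Rook-3), 83 (Larkspur-1)
The (k+1)-th unit-bid is $79.
Allocation: Larkspur 1, Rook 3. Every unit priced at $79.
Revenue = 4 × 79 = $316.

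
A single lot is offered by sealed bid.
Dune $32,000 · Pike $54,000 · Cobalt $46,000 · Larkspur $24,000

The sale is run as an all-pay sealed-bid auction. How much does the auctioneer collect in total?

Total revenue: $156,000

Sorting bids: 54,000 (Pike) > 46,000 (Cobalt) > 32,000 (Dune) > 24,000 (Larkspur)
Every bidder forfeits their bid regardless of winning.
Revenue = 32,000 + 54,000 + 46,000 + 24,000 = $156,000.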